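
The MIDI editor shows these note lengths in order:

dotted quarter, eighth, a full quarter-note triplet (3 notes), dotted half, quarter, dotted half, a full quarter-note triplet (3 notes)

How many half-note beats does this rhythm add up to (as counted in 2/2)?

6.5

One half-note beat = 4 eighth notes.
Express everything in eighth notes: dotted quarter = 3; eighth = 1; a full quarter-note triplet (3 notes) (three triplet quarters span one half) = 4; dotted half = 6; quarter = 2; dotted half = 6; a full quarter-note triplet (3 notes) (three triplet quarters span one half) = 4.
Total: 3 + 1 + 4 + 6 + 2 + 6 + 4 = 26.
26 ÷ 4 = 6.5 beats.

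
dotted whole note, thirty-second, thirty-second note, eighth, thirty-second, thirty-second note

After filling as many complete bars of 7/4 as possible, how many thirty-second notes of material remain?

One bar of 7/4 = 56 thirty-second notes.
Convert each value to thirty-second notes: dotted whole note = 48; thirty-second = 1; thirty-second note = 1; eighth = 4; thirty-second = 1; thirty-second note = 1.
Adding: 48 + 1 + 1 + 4 + 1 + 1 = 56.
56 ÷ 56 = 1 complete bar with 0 thirty-second notes remaining.

0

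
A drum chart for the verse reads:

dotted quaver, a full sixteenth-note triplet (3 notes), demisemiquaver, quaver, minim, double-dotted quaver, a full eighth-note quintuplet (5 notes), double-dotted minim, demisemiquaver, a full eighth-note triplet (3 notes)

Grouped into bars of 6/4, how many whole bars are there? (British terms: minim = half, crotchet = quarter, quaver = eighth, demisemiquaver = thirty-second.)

1

One bar of 6/4 = 48 thirty-second notes.
Express everything in thirty-second notes: dotted quaver = 6; a full sixteenth-note triplet (3 notes) (three triplet sixteenths span one eighth) = 4; demisemiquaver = 1; quaver = 4; minim = 16; double-dotted quaver = 7; a full eighth-note quintuplet (5 notes) (five quintuplet eighths span one half) = 16; double-dotted minim = 28; demisemiquaver = 1; a full eighth-note triplet (3 notes) (three triplet eighths span one quarter) = 8.
Altogether 6 + 4 + 1 + 4 + 16 + 7 + 16 + 28 + 1 + 8 = 91.
91 ÷ 48 = 1 complete bar with 43 left over.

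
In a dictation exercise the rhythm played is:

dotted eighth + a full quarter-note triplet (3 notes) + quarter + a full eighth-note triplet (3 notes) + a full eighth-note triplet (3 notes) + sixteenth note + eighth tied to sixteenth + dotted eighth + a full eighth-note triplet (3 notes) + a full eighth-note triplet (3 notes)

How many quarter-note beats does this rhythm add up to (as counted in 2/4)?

One quarter-note beat = 4 sixteenth notes.
In sixteenth notes: dotted eighth = 3; a full quarter-note triplet (3 notes) (three triplet quarters span one half) = 8; quarter = 4; a full eighth-note triplet (3 notes) (three triplet eighths span one quarter) = 4; a full eighth-note triplet (3 notes) (three triplet eighths span one quarter) = 4; sixteenth note = 1; eighth tied to sixteenth (eighth + sixteenth) = 3; dotted eighth = 3; a full eighth-note triplet (3 notes) (three triplet eighths span one quarter) = 4; a full eighth-note triplet (3 notes) (three triplet eighths span one quarter) = 4.
Sum: 3 + 8 + 4 + 4 + 4 + 1 + 3 + 3 + 4 + 4 = 38.
38 ÷ 4 = 9.5 beats.

9.5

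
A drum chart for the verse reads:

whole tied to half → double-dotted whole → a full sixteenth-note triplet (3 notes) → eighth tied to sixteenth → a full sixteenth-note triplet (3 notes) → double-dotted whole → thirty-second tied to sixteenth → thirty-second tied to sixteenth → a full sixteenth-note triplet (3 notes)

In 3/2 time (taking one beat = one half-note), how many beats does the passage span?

One half-note beat = 16 thirty-second notes.
Express everything in thirty-second notes: whole tied to half (whole + half) = 48; double-dotted whole = 56; a full sixteenth-note triplet (3 notes) (three triplet sixteenths span one eighth) = 4; eighth tied to sixteenth (eighth + sixteenth) = 6; a full sixteenth-note triplet (3 notes) (three triplet sixteenths span one eighth) = 4; double-dotted whole = 56; thirty-second tied to sixteenth (thirty-second + sixteenth) = 3; thirty-second tied to sixteenth (thirty-second + sixteenth) = 3; a full sixteenth-note triplet (3 notes) (three triplet sixteenths span one eighth) = 4.
Altogether 48 + 56 + 4 + 6 + 4 + 56 + 3 + 3 + 4 = 184.
184 ÷ 16 = 11.5 beats.

11.5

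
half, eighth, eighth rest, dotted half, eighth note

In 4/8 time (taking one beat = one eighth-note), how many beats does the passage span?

13

One eighth-note beat = 2 sixteenth notes.
In sixteenth notes: half = 8; eighth = 2; eighth rest = 2; dotted half = 12; eighth note = 2.
Altogether 8 + 2 + 2 + 12 + 2 = 26.
26 ÷ 2 = 13 beats.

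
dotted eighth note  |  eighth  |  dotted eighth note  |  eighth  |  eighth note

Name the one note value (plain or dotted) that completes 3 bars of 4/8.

3 bars of 4/8 = 24 sixteenth notes.
In sixteenth notes: dotted eighth note = 3; eighth = 2; dotted eighth note = 3; eighth = 2; eighth note = 2.
Adding: 3 + 2 + 3 + 2 + 2 = 12.
Remaining: 24 − 12 = 12 sixteenth notes, which is a dotted half note.

dotted half note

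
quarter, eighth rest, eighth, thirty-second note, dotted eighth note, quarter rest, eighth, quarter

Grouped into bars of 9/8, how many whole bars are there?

One bar of 9/8 = 36 thirty-second notes.
Each duration in thirty-second notes: quarter = 8; eighth rest = 4; eighth = 4; thirty-second note = 1; dotted eighth note = 6; quarter rest = 8; eighth = 4; quarter = 8.
Total: 8 + 4 + 4 + 1 + 6 + 8 + 4 + 8 = 43.
43 ÷ 36 = 1 complete bar with 7 left over.

1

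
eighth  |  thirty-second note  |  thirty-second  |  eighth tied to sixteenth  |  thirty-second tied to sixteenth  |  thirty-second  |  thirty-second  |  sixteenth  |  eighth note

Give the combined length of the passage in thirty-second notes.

Express everything in thirty-second notes: eighth = 4; thirty-second note = 1; thirty-second = 1; eighth tied to sixteenth (eighth + sixteenth) = 6; thirty-second tied to sixteenth (thirty-second + sixteenth) = 3; thirty-second = 1; thirty-second = 1; sixteenth = 2; eighth note = 4.
Total: 4 + 1 + 1 + 6 + 3 + 1 + 1 + 2 + 4 = 23 thirty-second notes.

23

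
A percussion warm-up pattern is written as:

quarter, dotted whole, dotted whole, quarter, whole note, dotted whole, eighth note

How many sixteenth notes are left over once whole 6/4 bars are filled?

2

One bar of 6/4 = 12 eighth notes.
Convert each value to eighth notes: quarter = 2; dotted whole = 12; dotted whole = 12; quarter = 2; whole note = 8; dotted whole = 12; eighth note = 1.
Altogether 2 + 12 + 12 + 2 + 8 + 12 + 1 = 49.
49 ÷ 12 = 4 complete bars with 1 eighth note remaining = 2 sixteenth notes.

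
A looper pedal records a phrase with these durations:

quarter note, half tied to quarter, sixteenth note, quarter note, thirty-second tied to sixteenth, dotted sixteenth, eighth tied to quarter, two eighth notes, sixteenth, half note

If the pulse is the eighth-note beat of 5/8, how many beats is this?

One eighth-note beat = 4 thirty-second notes.
Express everything in thirty-second notes: quarter note = 8; half tied to quarter (half + quarter) = 24; sixteenth note = 2; quarter note = 8; thirty-second tied to sixteenth (thirty-second + sixteenth) = 3; dotted sixteenth = 3; eighth tied to quarter (eighth + quarter) = 12; eighth note = 4; eighth note = 4; sixteenth = 2; half note = 16.
Total: 8 + 24 + 2 + 8 + 3 + 3 + 12 + 4 + 4 + 2 + 16 = 86.
86 ÷ 4 = 21.5 beats.

21.5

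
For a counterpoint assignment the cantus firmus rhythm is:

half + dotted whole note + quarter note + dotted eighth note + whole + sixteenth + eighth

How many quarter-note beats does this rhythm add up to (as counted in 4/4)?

14.5

One quarter-note beat = 4 sixteenth notes.
Working in sixteenth notes: half = 8; dotted whole note = 24; quarter note = 4; dotted eighth note = 3; whole = 16; sixteenth = 1; eighth = 2.
Adding: 8 + 24 + 4 + 3 + 16 + 1 + 2 = 58.
58 ÷ 4 = 14.5 beats.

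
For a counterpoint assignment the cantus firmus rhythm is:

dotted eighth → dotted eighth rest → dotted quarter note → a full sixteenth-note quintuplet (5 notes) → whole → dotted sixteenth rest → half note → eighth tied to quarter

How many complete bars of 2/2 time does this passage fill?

One bar of 2/2 = 32 thirty-second notes.
Convert each value to thirty-second notes: dotted eighth = 6; dotted eighth rest = 6; dotted quarter note = 12; a full sixteenth-note quintuplet (5 notes) (five quintuplet sixteenths span one quarter) = 8; whole = 32; dotted sixteenth rest = 3; half note = 16; eighth tied to quarter (eighth + quarter) = 12.
Adding: 6 + 6 + 12 + 8 + 32 + 3 + 16 + 12 = 95.
95 ÷ 32 = 2 complete bars with 31 left over.

2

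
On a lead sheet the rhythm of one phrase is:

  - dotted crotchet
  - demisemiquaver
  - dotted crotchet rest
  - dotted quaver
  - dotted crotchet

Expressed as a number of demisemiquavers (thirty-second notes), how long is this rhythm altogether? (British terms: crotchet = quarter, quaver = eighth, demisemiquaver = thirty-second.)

43

Convert each value to thirty-second notes: dotted crotchet = 12; demisemiquaver = 1; dotted crotchet rest = 12; dotted quaver = 6; dotted crotchet = 12.
Adding: 12 + 1 + 12 + 6 + 12 = 43 thirty-second notes.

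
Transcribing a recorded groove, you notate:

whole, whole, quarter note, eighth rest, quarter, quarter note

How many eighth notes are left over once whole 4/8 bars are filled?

One bar of 4/8 = 4 eighth notes.
Each duration in eighth notes: whole = 8; whole = 8; quarter note = 2; eighth rest = 1; quarter = 2; quarter note = 2.
Total: 8 + 8 + 2 + 1 + 2 + 2 = 23.
23 ÷ 4 = 5 complete bars with 3 eighth notes remaining.

3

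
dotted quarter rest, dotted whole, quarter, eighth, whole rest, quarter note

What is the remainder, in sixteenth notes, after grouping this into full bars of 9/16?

One bar of 9/16 = 9 sixteenth notes.
Each duration in sixteenth notes: dotted quarter rest = 6; dotted whole = 24; quarter = 4; eighth = 2; whole rest = 16; quarter note = 4.
Sum: 6 + 24 + 4 + 2 + 16 + 4 = 56.
56 ÷ 9 = 6 complete bars with 2 sixteenth notes remaining.

2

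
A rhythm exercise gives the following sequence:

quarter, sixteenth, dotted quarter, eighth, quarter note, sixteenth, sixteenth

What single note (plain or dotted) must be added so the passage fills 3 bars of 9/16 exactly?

3 bars of 9/16 = 27 sixteenth notes.
Each duration in sixteenth notes: quarter = 4; sixteenth = 1; dotted quarter = 6; eighth = 2; quarter note = 4; sixteenth = 1; sixteenth = 1.
Altogether 4 + 1 + 6 + 2 + 4 + 1 + 1 = 19.
Remaining: 27 − 19 = 8 sixteenth notes, which is a half note.

half note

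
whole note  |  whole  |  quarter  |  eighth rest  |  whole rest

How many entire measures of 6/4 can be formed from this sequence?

2

One bar of 6/4 = 12 eighth notes.
Working in eighth notes: whole note = 8; whole = 8; quarter = 2; eighth rest = 1; whole rest = 8.
Total: 8 + 8 + 2 + 1 + 8 = 27.
27 ÷ 12 = 2 complete bars with 3 left over.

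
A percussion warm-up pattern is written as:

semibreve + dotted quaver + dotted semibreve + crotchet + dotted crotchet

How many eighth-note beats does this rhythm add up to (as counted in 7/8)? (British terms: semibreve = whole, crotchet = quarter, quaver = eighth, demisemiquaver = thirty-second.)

26.5

One eighth-note beat = 2 sixteenth notes.
Convert each value to sixteenth notes: semibreve = 16; dotted quaver = 3; dotted semibreve = 24; crotchet = 4; dotted crotchet = 6.
Adding: 16 + 3 + 24 + 4 + 6 = 53.
53 ÷ 2 = 26.5 beats.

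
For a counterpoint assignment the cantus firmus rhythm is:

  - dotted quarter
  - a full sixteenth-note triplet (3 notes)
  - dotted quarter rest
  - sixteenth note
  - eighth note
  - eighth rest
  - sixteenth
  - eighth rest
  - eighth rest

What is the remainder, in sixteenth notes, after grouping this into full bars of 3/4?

One bar of 3/4 = 12 sixteenth notes.
In sixteenth notes: dotted quarter = 6; a full sixteenth-note triplet (3 notes) (three triplet sixteenths span one eighth) = 2; dotted quarter rest = 6; sixteenth note = 1; eighth note = 2; eighth rest = 2; sixteenth = 1; eighth rest = 2; eighth rest = 2.
Sum: 6 + 2 + 6 + 1 + 2 + 2 + 1 + 2 + 2 = 24.
24 ÷ 12 = 2 complete bars with 0 sixteenth notes remaining.

0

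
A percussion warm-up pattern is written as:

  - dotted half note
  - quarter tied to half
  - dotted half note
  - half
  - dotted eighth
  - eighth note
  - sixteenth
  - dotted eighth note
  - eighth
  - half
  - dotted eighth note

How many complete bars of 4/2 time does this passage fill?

One bar of 4/2 = 32 sixteenth notes.
Express everything in sixteenth notes: dotted half note = 12; quarter tied to half (quarter + half) = 12; dotted half note = 12; half = 8; dotted eighth = 3; eighth note = 2; sixteenth = 1; dotted eighth note = 3; eighth = 2; half = 8; dotted eighth note = 3.
Total: 12 + 12 + 12 + 8 + 3 + 2 + 1 + 3 + 2 + 8 + 3 = 66.
66 ÷ 32 = 2 complete bars with 2 left over.

2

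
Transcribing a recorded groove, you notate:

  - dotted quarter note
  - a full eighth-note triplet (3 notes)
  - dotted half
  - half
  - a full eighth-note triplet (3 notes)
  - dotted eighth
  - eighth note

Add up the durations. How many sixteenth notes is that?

Each duration in sixteenth notes: dotted quarter note = 6; a full eighth-note triplet (3 notes) (three triplet eighths span one quarter) = 4; dotted half = 12; half = 8; a full eighth-note triplet (3 notes) (three triplet eighths span one quarter) = 4; dotted eighth = 3; eighth note = 2.
Sum: 6 + 4 + 12 + 8 + 4 + 3 + 2 = 39 sixteenth notes.

39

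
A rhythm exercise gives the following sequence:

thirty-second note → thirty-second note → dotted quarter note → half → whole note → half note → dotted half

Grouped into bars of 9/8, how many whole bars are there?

One bar of 9/8 = 36 thirty-second notes.
In thirty-second notes: thirty-second note = 1; thirty-second note = 1; dotted quarter note = 12; half = 16; whole note = 32; half note = 16; dotted half = 24.
Sum: 1 + 1 + 12 + 16 + 32 + 16 + 24 = 102.
102 ÷ 36 = 2 complete bars with 30 left over.

2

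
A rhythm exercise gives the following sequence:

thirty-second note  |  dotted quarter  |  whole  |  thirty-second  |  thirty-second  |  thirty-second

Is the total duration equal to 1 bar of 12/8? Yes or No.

Yes

One bar of 12/8 = 48 thirty-second notes.
Each duration in thirty-second notes: thirty-second note = 1; dotted quarter = 12; whole = 32; thirty-second = 1; thirty-second = 1; thirty-second = 1.
Sum: 1 + 12 + 32 + 1 + 1 + 1 = 48.
48 equals 48, so the answer is Yes.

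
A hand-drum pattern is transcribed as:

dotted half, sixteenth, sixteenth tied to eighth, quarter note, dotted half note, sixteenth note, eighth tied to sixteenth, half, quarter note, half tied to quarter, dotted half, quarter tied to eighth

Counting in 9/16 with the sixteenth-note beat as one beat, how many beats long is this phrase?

One sixteenth-note beat = 2 thirty-second notes.
Convert each value to thirty-second notes: dotted half = 24; sixteenth = 2; sixteenth tied to eighth (sixteenth + eighth) = 6; quarter note = 8; dotted half note = 24; sixteenth note = 2; eighth tied to sixteenth (eighth + sixteenth) = 6; half = 16; quarter note = 8; half tied to quarter (half + quarter) = 24; dotted half = 24; quarter tied to eighth (quarter + eighth) = 12.
Adding: 24 + 2 + 6 + 8 + 24 + 2 + 6 + 16 + 8 + 24 + 24 + 12 = 156.
156 ÷ 2 = 78 beats.

78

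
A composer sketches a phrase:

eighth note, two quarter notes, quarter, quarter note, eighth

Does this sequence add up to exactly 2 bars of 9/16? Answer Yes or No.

One bar of 9/16 = 9 sixteenth notes, so 2 bars = 18.
Working in sixteenth notes: eighth note = 2; quarter note = 4; quarter note = 4; quarter = 4; quarter note = 4; eighth = 2.
Adding: 2 + 4 + 4 + 4 + 4 + 2 = 20.
20 exceeds 18, so the answer is No.

No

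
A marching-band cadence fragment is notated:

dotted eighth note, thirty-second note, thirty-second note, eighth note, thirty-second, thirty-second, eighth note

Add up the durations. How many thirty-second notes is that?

Express everything in thirty-second notes: dotted eighth note = 6; thirty-second note = 1; thirty-second note = 1; eighth note = 4; thirty-second = 1; thirty-second = 1; eighth note = 4.
Sum: 6 + 1 + 1 + 4 + 1 + 1 + 4 = 18 thirty-second notes.

18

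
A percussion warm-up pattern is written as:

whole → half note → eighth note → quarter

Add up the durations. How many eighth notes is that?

Express everything in eighth notes: whole = 8; half note = 4; eighth note = 1; quarter = 2.
Altogether 8 + 4 + 1 + 2 = 15 eighth notes.

15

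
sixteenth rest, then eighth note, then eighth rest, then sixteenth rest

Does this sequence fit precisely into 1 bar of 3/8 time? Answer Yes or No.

One bar of 3/8 = 6 sixteenth notes.
In sixteenth notes: sixteenth rest = 1; eighth note = 2; eighth rest = 2; sixteenth rest = 1.
Total: 1 + 2 + 2 + 1 = 6.
6 equals 6, so the answer is Yes.

Yes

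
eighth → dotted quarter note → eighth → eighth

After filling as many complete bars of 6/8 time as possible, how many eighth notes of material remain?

One bar of 6/8 = 6 eighth notes.
Each duration in eighth notes: eighth = 1; dotted quarter note = 3; eighth = 1; eighth = 1.
Sum: 1 + 3 + 1 + 1 = 6.
6 ÷ 6 = 1 complete bar with 0 eighth notes remaining.

0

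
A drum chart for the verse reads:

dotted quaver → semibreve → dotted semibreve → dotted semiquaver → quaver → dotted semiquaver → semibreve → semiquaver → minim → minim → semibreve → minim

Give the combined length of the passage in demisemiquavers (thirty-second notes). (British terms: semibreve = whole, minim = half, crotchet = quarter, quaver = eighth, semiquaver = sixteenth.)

210

In thirty-second notes: dotted quaver = 6; semibreve = 32; dotted semibreve = 48; dotted semiquaver = 3; quaver = 4; dotted semiquaver = 3; semibreve = 32; semiquaver = 2; minim = 16; minim = 16; semibreve = 32; minim = 16.
Total: 6 + 32 + 48 + 3 + 4 + 3 + 32 + 2 + 16 + 16 + 32 + 16 = 210 thirty-second notes.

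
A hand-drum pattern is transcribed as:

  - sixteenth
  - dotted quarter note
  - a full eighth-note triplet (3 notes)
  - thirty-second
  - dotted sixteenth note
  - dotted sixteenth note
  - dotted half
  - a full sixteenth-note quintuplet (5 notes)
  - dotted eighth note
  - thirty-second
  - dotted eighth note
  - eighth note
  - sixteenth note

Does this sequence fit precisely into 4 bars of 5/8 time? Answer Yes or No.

One bar of 5/8 = 20 thirty-second notes, so 4 bars = 80.
Express everything in thirty-second notes: sixteenth = 2; dotted quarter note = 12; a full eighth-note triplet (3 notes) (three triplet eighths span one quarter) = 8; thirty-second = 1; dotted sixteenth note = 3; dotted sixteenth note = 3; dotted half = 24; a full sixteenth-note quintuplet (5 notes) (five quintuplet sixteenths span one quarter) = 8; dotted eighth note = 6; thirty-second = 1; dotted eighth note = 6; eighth note = 4; sixteenth note = 2.
Sum: 2 + 12 + 8 + 1 + 3 + 3 + 24 + 8 + 6 + 1 + 6 + 4 + 2 = 80.
80 equals 80, so the answer is Yes.

Yes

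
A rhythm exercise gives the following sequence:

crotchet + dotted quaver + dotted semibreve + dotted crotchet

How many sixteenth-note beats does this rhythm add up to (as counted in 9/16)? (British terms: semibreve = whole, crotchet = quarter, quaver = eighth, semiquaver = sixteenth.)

37

One sixteenth-note beat = 2 thirty-second notes.
Working in thirty-second notes: crotchet = 8; dotted quaver = 6; dotted semibreve = 48; dotted crotchet = 12.
Sum: 8 + 6 + 48 + 12 = 74.
74 ÷ 2 = 37 beats.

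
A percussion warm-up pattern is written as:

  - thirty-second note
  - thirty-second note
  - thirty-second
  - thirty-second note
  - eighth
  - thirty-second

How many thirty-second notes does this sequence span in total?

Convert each value to thirty-second notes: thirty-second note = 1; thirty-second note = 1; thirty-second = 1; thirty-second note = 1; eighth = 4; thirty-second = 1.
Sum: 1 + 1 + 1 + 1 + 4 + 1 = 9 thirty-second notes.

9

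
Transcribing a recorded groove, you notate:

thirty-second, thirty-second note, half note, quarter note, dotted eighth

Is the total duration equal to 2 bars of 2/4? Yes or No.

Yes

One bar of 2/4 = 16 thirty-second notes, so 2 bars = 32.
Express everything in thirty-second notes: thirty-second = 1; thirty-second note = 1; half note = 16; quarter note = 8; dotted eighth = 6.
Altogether 1 + 1 + 16 + 8 + 6 = 32.
32 equals 32, so the answer is Yes.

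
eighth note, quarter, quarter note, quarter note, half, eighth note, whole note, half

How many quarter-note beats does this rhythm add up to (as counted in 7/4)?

One quarter-note beat = 2 eighth notes.
Working in eighth notes: eighth note = 1; quarter = 2; quarter note = 2; quarter note = 2; half = 4; eighth note = 1; whole note = 8; half = 4.
Altogether 1 + 2 + 2 + 2 + 4 + 1 + 8 + 4 = 24.
24 ÷ 2 = 12 beats.

12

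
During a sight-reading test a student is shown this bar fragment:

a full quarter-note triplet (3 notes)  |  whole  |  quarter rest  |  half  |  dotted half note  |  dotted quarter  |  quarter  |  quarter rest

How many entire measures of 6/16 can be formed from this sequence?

One bar of 6/16 = 3 eighth notes.
Express everything in eighth notes: a full quarter-note triplet (3 notes) (three triplet quarters span one half) = 4; whole = 8; quarter rest = 2; half = 4; dotted half note = 6; dotted quarter = 3; quarter = 2; quarter rest = 2.
Altogether 4 + 8 + 2 + 4 + 6 + 3 + 2 + 2 = 31.
31 ÷ 3 = 10 complete bars with 1 left over.

10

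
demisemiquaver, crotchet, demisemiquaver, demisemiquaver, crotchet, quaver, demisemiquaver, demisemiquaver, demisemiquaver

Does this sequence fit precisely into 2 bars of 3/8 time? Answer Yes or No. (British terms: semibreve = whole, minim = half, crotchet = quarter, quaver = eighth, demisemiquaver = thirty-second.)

One bar of 3/8 = 12 thirty-second notes, so 2 bars = 24.
Convert each value to thirty-second notes: demisemiquaver = 1; crotchet = 8; demisemiquaver = 1; demisemiquaver = 1; crotchet = 8; quaver = 4; demisemiquaver = 1; demisemiquaver = 1; demisemiquaver = 1.
Sum: 1 + 8 + 1 + 1 + 8 + 4 + 1 + 1 + 1 = 26.
26 exceeds 24, so the answer is No.

No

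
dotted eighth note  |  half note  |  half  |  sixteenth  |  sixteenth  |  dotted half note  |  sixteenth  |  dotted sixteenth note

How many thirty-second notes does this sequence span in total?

Express everything in thirty-second notes: dotted eighth note = 6; half note = 16; half = 16; sixteenth = 2; sixteenth = 2; dotted half note = 24; sixteenth = 2; dotted sixteenth note = 3.
Altogether 6 + 16 + 16 + 2 + 2 + 24 + 2 + 3 = 71 thirty-second notes.

71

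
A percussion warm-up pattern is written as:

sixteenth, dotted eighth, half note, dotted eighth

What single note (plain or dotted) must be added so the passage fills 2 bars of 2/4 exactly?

2 bars of 2/4 = 16 sixteenth notes.
Each duration in sixteenth notes: sixteenth = 1; dotted eighth = 3; half note = 8; dotted eighth = 3.
Altogether 1 + 3 + 8 + 3 = 15.
Remaining: 16 − 15 = 1 sixteenth note, which is a sixteenth note.

sixteenth note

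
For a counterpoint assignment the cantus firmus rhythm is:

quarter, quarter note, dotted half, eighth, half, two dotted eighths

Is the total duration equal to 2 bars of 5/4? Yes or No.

No

One bar of 5/4 = 20 sixteenth notes, so 2 bars = 40.
Convert each value to sixteenth notes: quarter = 4; quarter note = 4; dotted half = 12; eighth = 2; half = 8; dotted eighth = 3; dotted eighth = 3.
Total: 4 + 4 + 12 + 2 + 8 + 3 + 3 = 36.
36 falls short of 40, so the answer is No.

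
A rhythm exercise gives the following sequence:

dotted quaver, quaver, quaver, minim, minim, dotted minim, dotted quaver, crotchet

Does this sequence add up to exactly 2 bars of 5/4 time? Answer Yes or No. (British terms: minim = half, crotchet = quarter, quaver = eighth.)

One bar of 5/4 = 20 sixteenth notes, so 2 bars = 40.
Each duration in sixteenth notes: dotted quaver = 3; quaver = 2; quaver = 2; minim = 8; minim = 8; dotted minim = 12; dotted quaver = 3; crotchet = 4.
Adding: 3 + 2 + 2 + 8 + 8 + 12 + 3 + 4 = 42.
42 exceeds 40, so the answer is No.

No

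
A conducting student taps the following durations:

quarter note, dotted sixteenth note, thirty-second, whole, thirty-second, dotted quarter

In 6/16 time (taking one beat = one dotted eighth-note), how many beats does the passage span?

One dotted eighth-note beat = 6 thirty-second notes.
Each duration in thirty-second notes: quarter note = 8; dotted sixteenth note = 3; thirty-second = 1; whole = 32; thirty-second = 1; dotted quarter = 12.
Adding: 8 + 3 + 1 + 32 + 1 + 12 = 57.
57 ÷ 6 = 9.5 beats.

9.5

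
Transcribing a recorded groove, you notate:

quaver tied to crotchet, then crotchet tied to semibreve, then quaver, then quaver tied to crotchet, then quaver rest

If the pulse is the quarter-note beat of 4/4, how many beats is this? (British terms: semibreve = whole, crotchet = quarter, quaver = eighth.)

9

One quarter-note beat = 2 eighth notes.
Each duration in eighth notes: quaver tied to crotchet (quaver + crotchet) = 3; crotchet tied to semibreve (crotchet + semibreve) = 10; quaver = 1; quaver tied to crotchet (quaver + crotchet) = 3; quaver rest = 1.
Sum: 3 + 10 + 1 + 3 + 1 = 18.
18 ÷ 2 = 9 beats.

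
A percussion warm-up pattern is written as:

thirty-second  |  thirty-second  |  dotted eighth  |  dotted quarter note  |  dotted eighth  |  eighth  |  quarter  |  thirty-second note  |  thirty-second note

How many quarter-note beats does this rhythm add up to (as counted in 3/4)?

One quarter-note beat = 8 thirty-second notes.
Convert each value to thirty-second notes: thirty-second = 1; thirty-second = 1; dotted eighth = 6; dotted quarter note = 12; dotted eighth = 6; eighth = 4; quarter = 8; thirty-second note = 1; thirty-second note = 1.
Altogether 1 + 1 + 6 + 12 + 6 + 4 + 8 + 1 + 1 = 40.
40 ÷ 8 = 5 beats.

5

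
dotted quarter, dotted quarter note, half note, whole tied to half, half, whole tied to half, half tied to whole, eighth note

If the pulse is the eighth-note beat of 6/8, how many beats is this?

51

One eighth-note beat = 2 sixteenth notes.
Working in sixteenth notes: dotted quarter = 6; dotted quarter note = 6; half note = 8; whole tied to half (whole + half) = 24; half = 8; whole tied to half (whole + half) = 24; half tied to whole (half + whole) = 24; eighth note = 2.
Sum: 6 + 6 + 8 + 24 + 8 + 24 + 24 + 2 = 102.
102 ÷ 2 = 51 beats.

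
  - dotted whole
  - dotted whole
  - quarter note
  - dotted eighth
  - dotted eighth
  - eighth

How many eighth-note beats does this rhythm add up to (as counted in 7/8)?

30

One eighth-note beat = 2 sixteenth notes.
Express everything in sixteenth notes: dotted whole = 24; dotted whole = 24; quarter note = 4; dotted eighth = 3; dotted eighth = 3; eighth = 2.
Total: 24 + 24 + 4 + 3 + 3 + 2 = 60.
60 ÷ 2 = 30 beats.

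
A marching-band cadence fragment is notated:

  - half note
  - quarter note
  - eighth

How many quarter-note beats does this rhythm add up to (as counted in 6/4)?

One quarter-note beat = 2 eighth notes.
Working in eighth notes: half note = 4; quarter note = 2; eighth = 1.
Adding: 4 + 2 + 1 = 7.
7 ÷ 2 = 3.5 beats.

3.5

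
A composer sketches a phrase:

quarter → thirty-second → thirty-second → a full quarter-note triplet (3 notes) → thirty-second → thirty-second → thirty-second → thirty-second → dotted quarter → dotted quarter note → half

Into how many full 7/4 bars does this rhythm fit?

One bar of 7/4 = 56 thirty-second notes.
Working in thirty-second notes: quarter = 8; thirty-second = 1; thirty-second = 1; a full quarter-note triplet (3 notes) (three triplet quarters span one half) = 16; thirty-second = 1; thirty-second = 1; thirty-second = 1; thirty-second = 1; dotted quarter = 12; dotted quarter note = 12; half = 16.
Total: 8 + 1 + 1 + 16 + 1 + 1 + 1 + 1 + 12 + 12 + 16 = 70.
70 ÷ 56 = 1 complete bar with 14 left over.

1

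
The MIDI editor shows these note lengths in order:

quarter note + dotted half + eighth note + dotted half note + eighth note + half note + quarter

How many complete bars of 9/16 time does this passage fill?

4

One bar of 9/16 = 9 sixteenth notes.
Working in sixteenth notes: quarter note = 4; dotted half = 12; eighth note = 2; dotted half note = 12; eighth note = 2; half note = 8; quarter = 4.
Sum: 4 + 12 + 2 + 12 + 2 + 8 + 4 = 44.
44 ÷ 9 = 4 complete bars with 8 left over.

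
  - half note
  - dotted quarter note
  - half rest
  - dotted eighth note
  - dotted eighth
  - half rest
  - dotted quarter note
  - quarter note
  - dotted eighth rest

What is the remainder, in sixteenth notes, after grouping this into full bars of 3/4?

One bar of 3/4 = 12 sixteenth notes.
Express everything in sixteenth notes: half note = 8; dotted quarter note = 6; half rest = 8; dotted eighth note = 3; dotted eighth = 3; half rest = 8; dotted quarter note = 6; quarter note = 4; dotted eighth rest = 3.
Altogether 8 + 6 + 8 + 3 + 3 + 8 + 6 + 4 + 3 = 49.
49 ÷ 12 = 4 complete bars with 1 sixteenth note remaining.

1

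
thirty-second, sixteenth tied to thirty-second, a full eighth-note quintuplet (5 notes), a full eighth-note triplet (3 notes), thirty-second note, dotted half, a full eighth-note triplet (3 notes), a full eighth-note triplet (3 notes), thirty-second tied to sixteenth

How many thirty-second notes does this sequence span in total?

Working in thirty-second notes: thirty-second = 1; sixteenth tied to thirty-second (sixteenth + thirty-second) = 3; a full eighth-note quintuplet (5 notes) (five quintuplet eighths span one half) = 16; a full eighth-note triplet (3 notes) (three triplet eighths span one quarter) = 8; thirty-second note = 1; dotted half = 24; a full eighth-note triplet (3 notes) (three triplet eighths span one quarter) = 8; a full eighth-note triplet (3 notes) (three triplet eighths span one quarter) = 8; thirty-second tied to sixteenth (thirty-second + sixteenth) = 3.
Sum: 1 + 3 + 16 + 8 + 1 + 24 + 8 + 8 + 3 = 72 thirty-second notes.

72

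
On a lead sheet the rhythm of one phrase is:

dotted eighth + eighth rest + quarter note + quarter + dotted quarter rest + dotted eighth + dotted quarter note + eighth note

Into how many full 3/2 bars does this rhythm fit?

1

One bar of 3/2 = 24 sixteenth notes.
Express everything in sixteenth notes: dotted eighth = 3; eighth rest = 2; quarter note = 4; quarter = 4; dotted quarter rest = 6; dotted eighth = 3; dotted quarter note = 6; eighth note = 2.
Adding: 3 + 2 + 4 + 4 + 6 + 3 + 6 + 2 = 30.
30 ÷ 24 = 1 complete bar with 6 left over.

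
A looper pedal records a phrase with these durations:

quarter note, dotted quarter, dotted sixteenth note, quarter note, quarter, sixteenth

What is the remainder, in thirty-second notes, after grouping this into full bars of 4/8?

9

One bar of 4/8 = 16 thirty-second notes.
In thirty-second notes: quarter note = 8; dotted quarter = 12; dotted sixteenth note = 3; quarter note = 8; quarter = 8; sixteenth = 2.
Adding: 8 + 12 + 3 + 8 + 8 + 2 = 41.
41 ÷ 16 = 2 complete bars with 9 thirty-second notes remaining.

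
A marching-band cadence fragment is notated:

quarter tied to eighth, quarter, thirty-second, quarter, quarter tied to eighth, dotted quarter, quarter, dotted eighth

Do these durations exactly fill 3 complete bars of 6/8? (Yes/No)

No

One bar of 6/8 = 24 thirty-second notes, so 3 bars = 72.
Working in thirty-second notes: quarter tied to eighth (quarter + eighth) = 12; quarter = 8; thirty-second = 1; quarter = 8; quarter tied to eighth (quarter + eighth) = 12; dotted quarter = 12; quarter = 8; dotted eighth = 6.
Altogether 12 + 8 + 1 + 8 + 12 + 12 + 8 + 6 = 67.
67 falls short of 72, so the answer is No.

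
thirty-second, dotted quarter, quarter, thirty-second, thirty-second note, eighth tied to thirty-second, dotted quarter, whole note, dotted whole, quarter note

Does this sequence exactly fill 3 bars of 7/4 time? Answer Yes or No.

No

One bar of 7/4 = 56 thirty-second notes, so 3 bars = 168.
In thirty-second notes: thirty-second = 1; dotted quarter = 12; quarter = 8; thirty-second = 1; thirty-second note = 1; eighth tied to thirty-second (eighth + thirty-second) = 5; dotted quarter = 12; whole note = 32; dotted whole = 48; quarter note = 8.
Altogether 1 + 12 + 8 + 1 + 1 + 5 + 12 + 32 + 48 + 8 = 128.
128 falls short of 168, so the answer is No.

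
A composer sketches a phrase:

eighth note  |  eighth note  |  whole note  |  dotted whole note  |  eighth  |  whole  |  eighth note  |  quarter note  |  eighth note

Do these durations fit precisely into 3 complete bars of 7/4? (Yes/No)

One bar of 7/4 = 14 eighth notes, so 3 bars = 42.
In eighth notes: eighth note = 1; eighth note = 1; whole note = 8; dotted whole note = 12; eighth = 1; whole = 8; eighth note = 1; quarter note = 2; eighth note = 1.
Altogether 1 + 1 + 8 + 12 + 1 + 8 + 1 + 2 + 1 = 35.
35 falls short of 42, so the answer is No.

No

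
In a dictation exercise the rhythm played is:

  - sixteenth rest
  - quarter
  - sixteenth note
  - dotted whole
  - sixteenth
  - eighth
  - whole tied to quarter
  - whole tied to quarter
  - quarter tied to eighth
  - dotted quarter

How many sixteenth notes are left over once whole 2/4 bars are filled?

One bar of 2/4 = 8 sixteenth notes.
Express everything in sixteenth notes: sixteenth rest = 1; quarter = 4; sixteenth note = 1; dotted whole = 24; sixteenth = 1; eighth = 2; whole tied to quarter (whole + quarter) = 20; whole tied to quarter (whole + quarter) = 20; quarter tied to eighth (quarter + eighth) = 6; dotted quarter = 6.
Sum: 1 + 4 + 1 + 24 + 1 + 2 + 20 + 20 + 6 + 6 = 85.
85 ÷ 8 = 10 complete bars with 5 sixteenth notes remaining.

5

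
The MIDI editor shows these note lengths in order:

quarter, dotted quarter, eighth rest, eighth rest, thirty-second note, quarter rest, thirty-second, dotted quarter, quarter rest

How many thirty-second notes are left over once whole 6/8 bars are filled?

10

One bar of 6/8 = 24 thirty-second notes.
Express everything in thirty-second notes: quarter = 8; dotted quarter = 12; eighth rest = 4; eighth rest = 4; thirty-second note = 1; quarter rest = 8; thirty-second = 1; dotted quarter = 12; quarter rest = 8.
Total: 8 + 12 + 4 + 4 + 1 + 8 + 1 + 12 + 8 = 58.
58 ÷ 24 = 2 complete bars with 10 thirty-second notes remaining.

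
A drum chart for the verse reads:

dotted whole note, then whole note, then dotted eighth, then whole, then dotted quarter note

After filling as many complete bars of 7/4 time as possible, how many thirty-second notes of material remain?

18

One bar of 7/4 = 28 sixteenth notes.
Express everything in sixteenth notes: dotted whole note = 24; whole note = 16; dotted eighth = 3; whole = 16; dotted quarter note = 6.
Total: 24 + 16 + 3 + 16 + 6 = 65.
65 ÷ 28 = 2 complete bars with 9 sixteenth notes remaining = 18 thirty-second notes.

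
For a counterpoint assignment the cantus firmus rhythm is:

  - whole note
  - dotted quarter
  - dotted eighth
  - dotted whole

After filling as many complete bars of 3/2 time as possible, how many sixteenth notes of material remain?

One bar of 3/2 = 24 sixteenth notes.
Working in sixteenth notes: whole note = 16; dotted quarter = 6; dotted eighth = 3; dotted whole = 24.
Adding: 16 + 6 + 3 + 24 = 49.
49 ÷ 24 = 2 complete bars with 1 sixteenth note remaining.

1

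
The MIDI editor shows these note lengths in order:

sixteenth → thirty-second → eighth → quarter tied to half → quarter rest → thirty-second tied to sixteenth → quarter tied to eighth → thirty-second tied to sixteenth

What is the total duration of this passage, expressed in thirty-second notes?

Convert each value to thirty-second notes: sixteenth = 2; thirty-second = 1; eighth = 4; quarter tied to half (quarter + half) = 24; quarter rest = 8; thirty-second tied to sixteenth (thirty-second + sixteenth) = 3; quarter tied to eighth (quarter + eighth) = 12; thirty-second tied to sixteenth (thirty-second + sixteenth) = 3.
Sum: 2 + 1 + 4 + 24 + 8 + 3 + 12 + 3 = 57 thirty-second notes.

57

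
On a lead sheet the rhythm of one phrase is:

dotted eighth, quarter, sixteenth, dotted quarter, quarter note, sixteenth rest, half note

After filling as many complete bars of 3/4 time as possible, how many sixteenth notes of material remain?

One bar of 3/4 = 12 sixteenth notes.
Express everything in sixteenth notes: dotted eighth = 3; quarter = 4; sixteenth = 1; dotted quarter = 6; quarter note = 4; sixteenth rest = 1; half note = 8.
Sum: 3 + 4 + 1 + 6 + 4 + 1 + 8 = 27.
27 ÷ 12 = 2 complete bars with 3 sixteenth notes remaining.

3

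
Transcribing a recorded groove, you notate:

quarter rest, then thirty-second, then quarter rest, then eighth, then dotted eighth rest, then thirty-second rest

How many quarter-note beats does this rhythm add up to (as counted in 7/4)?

One quarter-note beat = 8 thirty-second notes.
Working in thirty-second notes: quarter rest = 8; thirty-second = 1; quarter rest = 8; eighth = 4; dotted eighth rest = 6; thirty-second rest = 1.
Total: 8 + 1 + 8 + 4 + 6 + 1 = 28.
28 ÷ 8 = 3.5 beats.

3.5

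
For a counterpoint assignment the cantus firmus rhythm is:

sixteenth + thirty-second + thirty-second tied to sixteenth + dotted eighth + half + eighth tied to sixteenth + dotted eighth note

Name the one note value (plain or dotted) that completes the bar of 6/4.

The bar of 6/4 = 48 thirty-second notes.
Each duration in thirty-second notes: sixteenth = 2; thirty-second = 1; thirty-second tied to sixteenth (thirty-second + sixteenth) = 3; dotted eighth = 6; half = 16; eighth tied to sixteenth (eighth + sixteenth) = 6; dotted eighth note = 6.
Sum: 2 + 1 + 3 + 6 + 16 + 6 + 6 = 40.
Remaining: 48 − 40 = 8 thirty-second notes, which is a quarter note.

quarter note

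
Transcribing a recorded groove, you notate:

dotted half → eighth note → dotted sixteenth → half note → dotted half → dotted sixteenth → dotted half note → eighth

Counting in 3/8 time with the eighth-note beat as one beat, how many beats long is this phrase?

One eighth-note beat = 4 thirty-second notes.
Convert each value to thirty-second notes: dotted half = 24; eighth note = 4; dotted sixteenth = 3; half note = 16; dotted half = 24; dotted sixteenth = 3; dotted half note = 24; eighth = 4.
Total: 24 + 4 + 3 + 16 + 24 + 3 + 24 + 4 = 102.
102 ÷ 4 = 25.5 beats.

25.5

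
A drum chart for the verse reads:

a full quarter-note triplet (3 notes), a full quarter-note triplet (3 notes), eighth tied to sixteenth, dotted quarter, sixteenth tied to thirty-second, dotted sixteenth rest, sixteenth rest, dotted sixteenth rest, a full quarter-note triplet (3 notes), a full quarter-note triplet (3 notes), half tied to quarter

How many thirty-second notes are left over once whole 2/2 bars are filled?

One bar of 2/2 = 32 thirty-second notes.
Express everything in thirty-second notes: a full quarter-note triplet (3 notes) (three triplet quarters span one half) = 16; a full quarter-note triplet (3 notes) (three triplet quarters span one half) = 16; eighth tied to sixteenth (eighth + sixteenth) = 6; dotted quarter = 12; sixteenth tied to thirty-second (sixteenth + thirty-second) = 3; dotted sixteenth rest = 3; sixteenth rest = 2; dotted sixteenth rest = 3; a full quarter-note triplet (3 notes) (three triplet quarters span one half) = 16; a full quarter-note triplet (3 notes) (three triplet quarters span one half) = 16; half tied to quarter (half + quarter) = 24.
Altogether 16 + 16 + 6 + 12 + 3 + 3 + 2 + 3 + 16 + 16 + 24 = 117.
117 ÷ 32 = 3 complete bars with 21 thirty-second notes remaining.

21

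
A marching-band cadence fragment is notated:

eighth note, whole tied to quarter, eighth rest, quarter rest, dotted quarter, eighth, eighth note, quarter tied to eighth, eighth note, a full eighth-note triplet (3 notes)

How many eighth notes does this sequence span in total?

25

Working in eighth notes: eighth note = 1; whole tied to quarter (whole + quarter) = 10; eighth rest = 1; quarter rest = 2; dotted quarter = 3; eighth = 1; eighth note = 1; quarter tied to eighth (quarter + eighth) = 3; eighth note = 1; a full eighth-note triplet (3 notes) (three triplet eighths span one quarter) = 2.
Altogether 1 + 10 + 1 + 2 + 3 + 1 + 1 + 3 + 1 + 2 = 25 eighth notes.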